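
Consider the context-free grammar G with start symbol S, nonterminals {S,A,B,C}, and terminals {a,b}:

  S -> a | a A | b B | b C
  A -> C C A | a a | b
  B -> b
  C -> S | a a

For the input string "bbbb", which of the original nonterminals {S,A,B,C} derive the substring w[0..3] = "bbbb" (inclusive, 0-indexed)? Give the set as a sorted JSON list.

CNF form of G:
  S -> T0 A | T1 B | T1 C | a
  A -> C X2 | T0 T0 | b
  B -> b
  C -> T0 A | T0 T0 | T1 B | T1 C | a
  T0 -> a
  T1 -> b
  X2 -> C A

CYK table (by increasing span) — only the sub-triangle for w[0..3]:
  [0..0]={A,B,T1}  "b"  orig:{A,B}
  [1..1]={A,B,T1}  "b"  orig:{A,B}
  [2..2]={A,B,T1}  "b"  orig:{A,B}
  [3..3]={A,B,T1}  "b"  orig:{A,B}
  [0..1]={C,S}  "bb"
  [1..2]={C,S}  "bb"
  [2..3]={C,S}  "bb"
  [0..2]={C,S,X2}  "bbb"  orig:{C,S}
  [1..3]={C,S,X2}  "bbb"  orig:{C,S}
  [0..3]={C,S,X2}  "bbbb"  orig:{C,S}

Original NTs in T[0,3] deriving "bbbb": ["C", "S"]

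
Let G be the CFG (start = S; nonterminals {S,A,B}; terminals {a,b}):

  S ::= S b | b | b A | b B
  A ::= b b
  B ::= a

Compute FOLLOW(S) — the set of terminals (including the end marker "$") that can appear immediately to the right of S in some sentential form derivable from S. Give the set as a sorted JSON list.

FIRST sets, iterate to fixpoint:
iter 1:
  A via A→b b: +{b}
  B via B→a: +{a}
  S via S→b: +{b}
  S: {b}  A: {b}  B: {a}
iter 2: (no change)
  S: {b}  A: {b}  B: {a}

FOLLOW sets:
FOLLOW(S) := {$}
pass 1:
  S→S b: FOLLOW(S) ⊇ FIRST(b) = {b}; new: +{b}
  S→b A: FOLLOW(A) ⊇ FOLLOW(S) ⊇ {$,b}; new: +{$,b}
  S→b B: FOLLOW(B) ⊇ FOLLOW(S) ⊇ {$,b}; new: +{$,b}
  S: {$,b}  A: {$,b}  B: {$,b}
pass 2: (stable)
  S: {$,b}  A: {$,b}  B: {$,b}

FOLLOW(S) = ["$", "b"]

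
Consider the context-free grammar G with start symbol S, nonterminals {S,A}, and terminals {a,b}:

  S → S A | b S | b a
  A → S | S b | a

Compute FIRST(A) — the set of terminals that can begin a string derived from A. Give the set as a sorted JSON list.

FIRST sets, iterate to fixpoint:
iter 1:
  A via A→a: +{a}
  S via S→b S: +{b}
  FIRST(S)={b}  FIRST(A)={a}
iter 2:
  A via A→S: +{b}
  FIRST(S)={b}  FIRST(A)={a,b}
iter 3: (no change)
  FIRST(S)={b}  FIRST(A)={a,b}

FIRST(A) = ["a", "b"]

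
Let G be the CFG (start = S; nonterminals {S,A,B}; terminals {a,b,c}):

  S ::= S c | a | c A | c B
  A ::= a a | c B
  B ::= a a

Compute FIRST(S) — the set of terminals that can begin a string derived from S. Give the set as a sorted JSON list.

Compute FIRST by fixpoint:
iter 1:
  A via A→a a: +{a}
  A via A→c B: +{c}
  B via B→a a: +{a}
  S via S→a: +{a}
  S via S→c A: +{c}
  FIRST(S)={a,c}  FIRST(A)={a,c}  FIRST(B)={a}
iter 2: — fixpoint
  FIRST(S)={a,c}  FIRST(A)={a,c}  FIRST(B)={a}

FIRST(S) = ["a", "c"]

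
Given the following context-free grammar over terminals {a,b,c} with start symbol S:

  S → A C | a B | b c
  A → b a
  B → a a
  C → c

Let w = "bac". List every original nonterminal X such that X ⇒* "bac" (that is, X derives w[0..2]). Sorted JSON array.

Convert to CNF:
  S -> A C | T0 T2 | T1 B
  A -> T0 T1
  B -> T1 T1
  C -> c
  T0 -> b
  T1 -> a
  T2 -> c

Fill CYK table bottom-up — only the sub-triangle for w[0..2]:
  [0..0]={T0}  "b"  orig:{}
  [1..1]={T1}  "a"  orig:{}
  [2..2]={C,T2}  "c"  orig:{C}
  [0..1]={A}  "ba"
  [1..2]=∅  "ac"
  [0..2]={S}  "bac"

Original NTs in T[0,2] deriving "bac": ["S"]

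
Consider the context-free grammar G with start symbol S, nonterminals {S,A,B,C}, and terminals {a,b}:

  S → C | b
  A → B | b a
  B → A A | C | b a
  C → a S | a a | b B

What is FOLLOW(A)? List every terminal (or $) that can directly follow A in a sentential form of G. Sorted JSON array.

FIRST iteration:
pass 1:
  A via A→b a: +{b}
  B via B→A A: +{b}
  C via C→a S: +{a}
  C via C→b B: +{b}
  S via S→C: +{a,b}
  FIRST(S)={a,b}  FIRST(A)={b}  FIRST(B)={b}  FIRST(C)={a,b}
pass 2:
  B via B→C: +{a}
  FIRST(S)={a,b}  FIRST(A)={b}  FIRST(B)={a,b}  FIRST(C)={a,b}
pass 3:
  A via A→B: +{a}
  FIRST(S)={a,b}  FIRST(A)={a,b}  FIRST(B)={a,b}  FIRST(C)={a,b}
pass 4: (stable)
  FIRST(S)={a,b}  FIRST(A)={a,b}  FIRST(B)={a,b}  FIRST(C)={a,b}

FOLLOW sets:
initialize: $ ∈ FOLLOW(S)
round 1:
  B→A A: FOLLOW(A) ⊇ FIRST(A) = {a,b}; new: +{a,b}
  S→C: FOLLOW(C) ⊇ FOLLOW(S) ⊇ {$}; new: +{$}
  S: {$}  A: {a,b}  B: {}  C: {$}
round 2:
  A→B: FOLLOW(B) ⊇ FOLLOW(A) ⊇ {a,b}; new: +{a,b}
  B→C: FOLLOW(C) ⊇ FOLLOW(B) ⊇ {a,b}; new: +{a,b}
  C→a S: FOLLOW(S) ⊇ FOLLOW(C) ⊇ {$,a,b}; new: +{a,b}
  C→b B: FOLLOW(B) ⊇ FOLLOW(C) ⊇ {$,a,b}; new: +{$}
  S: {$,a,b}  A: {a,b}  B: {$,a,b}  C: {$,a,b}
round 3:
  B→A A: FOLLOW(A) ⊇ FOLLOW(B) ⊇ {$,a,b}; new: +{$}
  S: {$,a,b}  A: {$,a,b}  B: {$,a,b}  C: {$,a,b}
round 4: — fixpoint
  S: {$,a,b}  A: {$,a,b}  B: {$,a,b}  C: {$,a,b}

FOLLOW(A) = ["$", "a", "b"]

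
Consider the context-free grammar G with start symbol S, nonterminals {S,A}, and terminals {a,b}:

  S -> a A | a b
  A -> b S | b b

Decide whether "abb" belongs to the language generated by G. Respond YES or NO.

CNF form of G:
  S -> T1 A | T1 T0
  A -> T0 S | T0 T0
  T0 -> b
  T1 -> a

CYK fill:
  cell(0,0) a: {T1}  orig:{}
  cell(1,1) b: {T0}  orig:{}
  cell(2,2) b: {T0}  orig:{}
  cell(0,1) ab: {S}
  cell(1,2) bb: {A}
  cell(0,2) abb: {S}

S ∈ T[0,2] ⇒ YES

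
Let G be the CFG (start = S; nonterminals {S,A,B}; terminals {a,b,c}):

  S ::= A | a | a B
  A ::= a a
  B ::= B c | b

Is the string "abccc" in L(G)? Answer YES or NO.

Convert to CNF:
  S -> T0 B | T0 T0 | a
  A -> T0 T0
  B -> B T1 | b
  T0 -> a
  T1 -> c

Fill CYK table bottom-up:
  [0..0]={S,T0}  "a"  orig:{S}
  [1..1]={B}  "b"
  [2..2]={T1}  "c"  orig:{}
  [3..3]={T1}  "c"  orig:{}
  [4..4]={T1}  "c"  orig:{}
  [0..1]={S}  "ab"
  [1..2]={B}  "bc"
  [2..3]=∅  "cc"
  [3..4]=∅  "cc"
  [0..2]={S}  "abc"
  [1..3]={B}  "bcc"
  [2..4]=∅  "ccc"
  [0..3]={S}  "abcc"
  [1..4]={B}  "bccc"
  [0..4]={S}  "abccc"

S ∈ T[0,4] ⇒ YES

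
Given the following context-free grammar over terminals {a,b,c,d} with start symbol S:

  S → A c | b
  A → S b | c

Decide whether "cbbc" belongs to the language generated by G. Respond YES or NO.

CNF form of G:
  S -> A T1 | b
  A -> S T0 | c
  T0 -> b
  T1 -> c

CYK table (by increasing span):
  [0..0]={A,T1}  "c"  orig:{A}
  [1..1]={S,T0}  "b"  orig:{S}
  [2..2]={S,T0}  "b"  orig:{S}
  [3..3]={A,T1}  "c"  orig:{A}
  [0..1]=∅  "cb"
  [1..2]={A}  "bb"
  [2..3]=∅  "bc"
  [0..2]=∅  "cbb"
  [1..3]={S}  "bbc"
  [0..3]=∅  "cbbc"

S ∉ T[0,3] ⇒ NO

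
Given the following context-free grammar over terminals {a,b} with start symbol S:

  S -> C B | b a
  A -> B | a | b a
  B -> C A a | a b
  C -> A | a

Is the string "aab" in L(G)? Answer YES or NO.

CNF form of G:
  S -> C B | T1 T0
  A -> C X2 | T0 T1 | T1 T0 | a
  B -> C X3 | T0 T1
  C -> C X4 | T0 T1 | T1 T0 | a
  T0 -> a
  T1 -> b
  X2 -> A T0
  X3 -> A T0
  X4 -> A T0

Fill CYK table bottom-up:
  [0..0]={A,C,T0}  "a"  orig:{A,C}
  [1..1]={A,C,T0}  "a"  orig:{A,C}
  [2..2]={T1}  "b"  orig:{}
  [0..1]={X2,X3,X4}  "aa"  orig:{}
  [1..2]={A,B,C}  "ab"
  [0..2]={S}  "aab"

S ∈ T[0,2] ⇒ YES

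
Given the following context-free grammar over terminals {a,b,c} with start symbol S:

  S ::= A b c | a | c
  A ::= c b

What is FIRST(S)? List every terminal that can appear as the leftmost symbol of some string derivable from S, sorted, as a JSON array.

Compute FIRST by fixpoint:
pass 1:
  A via A→c b: +{c}
  S via S→A b c: +{c}
  S via S→a: +{a}
  FIRST[S]={a,c}  FIRST[A]={c}
pass 2: (no change)
  FIRST[S]={a,c}  FIRST[A]={c}

FIRST(S) = ["a", "c"]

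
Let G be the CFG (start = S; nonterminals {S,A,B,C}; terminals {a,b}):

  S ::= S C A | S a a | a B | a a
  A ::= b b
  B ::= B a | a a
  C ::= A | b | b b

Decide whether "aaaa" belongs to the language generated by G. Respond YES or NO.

Convert to CNF:
  S -> S X2 | S X3 | T1 B | T1 T1
  A -> T0 T0
  B -> B T1 | T1 T1
  C -> T0 T0 | b
  T0 -> b
  T1 -> a
  X2 -> C A
  X3 -> T1 T1

CYK fill:
  cell(0,0) a: {T1}  orig:{}
  cell(1,1) a: {T1}  orig:{}
  cell(2,2) a: {T1}  orig:{}
  cell(3,3) a: {T1}  orig:{}
  cell(0,1) aa: {B,S,X3}  orig:{B,S}
  cell(1,2) aa: {B,S,X3}  orig:{B,S}
  cell(2,3) aa: {B,S,X3}  orig:{B,S}
  cell(0,2) aaa: {B,S}
  cell(1,3) aaa: {B,S}
  cell(0,3) aaaa: {B,S}

S ∈ T[0,3] ⇒ YES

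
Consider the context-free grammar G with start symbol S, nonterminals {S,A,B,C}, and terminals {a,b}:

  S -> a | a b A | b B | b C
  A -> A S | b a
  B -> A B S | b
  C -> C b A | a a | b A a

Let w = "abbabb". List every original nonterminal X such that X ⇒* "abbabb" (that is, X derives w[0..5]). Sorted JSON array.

Convert to CNF:
  S -> T0 B | T0 C | T1 X5 | a
  A -> A S | T0 T1
  B -> A X2 | b
  C -> C X3 | T0 X4 | T1 T1
  T0 -> b
  T1 -> a
  X2 -> B S
  X3 -> T0 A
  X4 -> A T1
  X5 -> T0 A

Fill CYK table bottom-up, restricted to cells inside w[0..5]:
  [0..0]={S,T1}  "a"  orig:{S}
  [1..1]={B,T0}  "b"  orig:{B}
  [2..2]={B,T0}  "b"  orig:{B}
  [3..3]={S,T1}  "a"  orig:{S}
  [4..4]={B,T0}  "b"  orig:{B}
  [5..5]={B,T0}  "b"  orig:{B}
  [0..1]=∅  "ab"
  [1..2]={S}  "bb"
  [2..3]={A,X2}  "ba"  orig:{A}
  [3..4]=∅  "ab"
  [4..5]={S}  "bb"
  [0..2]=∅  "abb"
  [1..3]={X3,X5}  "bba"  orig:{}
  [2..4]=∅  "bab"
  [3..5]=∅  "abb"
  [0..3]={S}  "abba"
  [1..4]=∅  "bbab"
  [2..5]={A}  "babb"
  [0..4]=∅  "abbab"
  [1..5]={X3,X5}  "bbabb"  orig:{}
  [0..5]={S}  "abbabb"

Original NTs in T[0,5] deriving "abbabb": ["S"]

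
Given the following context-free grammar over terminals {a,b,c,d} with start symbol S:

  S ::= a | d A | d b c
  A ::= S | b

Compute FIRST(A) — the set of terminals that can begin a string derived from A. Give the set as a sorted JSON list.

FIRST iteration:
round 1:
  A via A→b: +{b}
  S via S→a: +{a}
  S via S→d A: +{d}
  FIRST[S]={a,d}  FIRST[A]={b}
round 2:
  A via A→S: +{a,d}
  FIRST[S]={a,d}  FIRST[A]={a,b,d}
round 3: (stable)
  FIRST[S]={a,d}  FIRST[A]={a,b,d}

FIRST(A) = ["a", "b", "d"]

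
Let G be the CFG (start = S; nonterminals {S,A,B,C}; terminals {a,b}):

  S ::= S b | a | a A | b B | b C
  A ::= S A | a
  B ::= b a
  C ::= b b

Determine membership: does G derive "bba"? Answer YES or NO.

Convert to CNF:
  S -> S T0 | T0 B | T0 C | T1 A | a
  A -> S A | a
  B -> T0 T1
  C -> T0 T0
  T0 -> b
  T1 -> a

CYK table (by increasing span):
  cell(0,0) b: {T0}  orig:{}
  cell(1,1) b: {T0}  orig:{}
  cell(2,2) a: {A,S,T1}  orig:{A,S}
  cell(0,1) bb: {C}
  cell(1,2) ba: {B}
  cell(0,2) bba: {S}

S ∈ T[0,2] ⇒ YES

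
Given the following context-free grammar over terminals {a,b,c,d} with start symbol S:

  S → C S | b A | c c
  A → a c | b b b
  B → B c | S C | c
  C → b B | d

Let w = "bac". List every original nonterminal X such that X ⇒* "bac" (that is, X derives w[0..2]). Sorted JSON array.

Convert to CNF:
  S -> C S | T1 T1 | T2 A
  A -> T0 T1 | T2 X3
  B -> B T1 | S C | c
  C -> T2 B | d
  T0 -> a
  T1 -> c
  T2 -> b
  X3 -> T2 T2

Fill CYK table bottom-up (cells [i..j] with 0 ≤ i ≤ j ≤ 2 only):
  T[0,0] 'b' = {T2}  orig:{}
  T[1,1] 'a' = {T0}  orig:{}
  T[2,2] 'c' = {B,T1}  orig:{B}
  T[0,1] 'ba' = ∅
  T[1,2] 'ac' = {A}
  T[0,2] 'bac' = {S}

Original NTs in T[0,2] deriving "bac": ["S"]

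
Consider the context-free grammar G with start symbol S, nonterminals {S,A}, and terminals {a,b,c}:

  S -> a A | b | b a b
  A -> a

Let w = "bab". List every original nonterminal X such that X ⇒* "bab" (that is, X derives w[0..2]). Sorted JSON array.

CNF form of G:
  S -> T0 A | T1 X2 | b
  A -> a
  T0 -> a
  T1 -> b
  X2 -> T0 T1

CYK table (by increasing span) (cells [i..j] with 0 ≤ i ≤ j ≤ 2 only):
  [0..0]={S,T1}  "b"  orig:{S}
  [1..1]={A,T0}  "a"  orig:{A}
  [2..2]={S,T1}  "b"  orig:{S}
  [0..1]=∅  "ba"
  [1..2]={X2}  "ab"  orig:{}
  [0..2]={S}  "bab"

Original NTs in T[0,2] deriving "bab": ["S"]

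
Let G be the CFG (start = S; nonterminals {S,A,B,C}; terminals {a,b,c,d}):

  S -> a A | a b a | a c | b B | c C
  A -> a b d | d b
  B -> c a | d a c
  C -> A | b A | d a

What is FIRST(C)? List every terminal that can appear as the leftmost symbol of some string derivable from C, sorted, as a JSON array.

FIRST sets, iterate to fixpoint:
pass 1:
  A via A→a b d: +{a}
  A via A→d b: +{d}
  B via B→c a: +{c}
  B via B→d a c: +{d}
  C via C→A: +{a,d}
  C via C→b A: +{b}
  S via S→a A: +{a}
  S via S→b B: +{b}
  S via S→c C: +{c}
  S: {a,b,c}  A: {a,d}  B: {c,d}  C: {a,b,d}
pass 2: (no change)
  S: {a,b,c}  A: {a,d}  B: {c,d}  C: {a,b,d}

FIRST(C) = ["a", "b", "d"]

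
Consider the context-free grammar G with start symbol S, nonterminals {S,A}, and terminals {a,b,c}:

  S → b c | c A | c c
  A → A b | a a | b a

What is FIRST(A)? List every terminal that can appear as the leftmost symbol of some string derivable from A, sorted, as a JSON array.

Compute FIRST by fixpoint:
pass 1:
  A via A→a a: +{a}
  A via A→b a: +{b}
  S via S→b c: +{b}
  S via S→c A: +{c}
  FIRST(S)={b,c}  FIRST(A)={a,b}
pass 2: — fixpoint
  FIRST(S)={b,c}  FIRST(A)={a,b}

FIRST(A) = ["a", "b"]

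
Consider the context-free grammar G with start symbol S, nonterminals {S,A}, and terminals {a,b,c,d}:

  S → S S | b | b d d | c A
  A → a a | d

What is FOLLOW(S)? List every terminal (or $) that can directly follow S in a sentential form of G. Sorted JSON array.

FIRST sets, iterate to fixpoint:
iter 1:
  A via A→a a: +{a}
  A via A→d: +{d}
  S via S→b: +{b}
  S via S→c A: +{c}
  FIRST[S]={b,c}  FIRST[A]={a,d}
iter 2: (stable)
  FIRST[S]={b,c}  FIRST[A]={a,d}

Compute FOLLOW by fixpoint:
FOLLOW(S) := {$}
pass 1:
  S→S S: FOLLOW(S) ⊇ FIRST(S) = {b,c}; new: +{b,c}
  S→c A: FOLLOW(A) ⊇ FOLLOW(S) ⊇ {$,b,c}; new: +{$,b,c}
  S: {$,b,c}  A: {$,b,c}
pass 2: done
  S: {$,b,c}  A: {$,b,c}

FOLLOW(S) = ["$", "b", "c"]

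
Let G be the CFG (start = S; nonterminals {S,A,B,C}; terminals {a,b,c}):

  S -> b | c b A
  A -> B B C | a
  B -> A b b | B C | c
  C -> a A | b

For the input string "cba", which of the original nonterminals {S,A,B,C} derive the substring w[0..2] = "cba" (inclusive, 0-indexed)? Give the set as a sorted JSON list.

Convert to CNF:
  S -> T2 X5 | b
  A -> B X3 | a
  B -> A X4 | B C | c
  C -> T1 A | b
  T0 -> b
  T1 -> a
  T2 -> c
  X3 -> B C
  X4 -> T0 T0
  X5 -> T0 A

Fill CYK table bottom-up (cells [i..j] with 0 ≤ i ≤ j ≤ 2 only):
  [0..0]={B,T2}  "c"  orig:{B}
  [1..1]={C,S,T0}  "b"  orig:{C,S}
  [2..2]={A,T1}  "a"  orig:{A}
  [0..1]={B,X3}  "cb"  orig:{B}
  [1..2]={X5}  "ba"  orig:{}
  [0..2]={S}  "cba"

Original NTs in T[0,2] deriving "cba": ["S"]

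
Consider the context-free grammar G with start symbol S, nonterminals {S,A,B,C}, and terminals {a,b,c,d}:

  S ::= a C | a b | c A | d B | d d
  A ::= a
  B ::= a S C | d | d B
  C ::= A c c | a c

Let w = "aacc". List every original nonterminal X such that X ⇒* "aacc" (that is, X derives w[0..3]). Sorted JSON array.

CNF form of G:
  S -> T0 C | T0 T3 | T1 B | T1 T1 | T2 A
  A -> a
  B -> T0 X4 | T1 B | d
  C -> A X5 | T0 T2
  T0 -> a
  T1 -> d
  T2 -> c
  T3 -> b
  X4 -> S C
  X5 -> T2 T2

CYK fill, restricted to cells inside w[0..3]:
  [0..0]={A,T0}  "a"  orig:{A}
  [1..1]={A,T0}  "a"  orig:{A}
  [2..2]={T2}  "c"  orig:{}
  [3..3]={T2}  "c"  orig:{}
  [0..1]=∅  "aa"
  [1..2]={C}  "ac"
  [2..3]={X5}  "cc"  orig:{}
  [0..2]={S}  "aac"
  [1..3]={C}  "acc"
  [0..3]={S}  "aacc"

Original NTs in T[0,3] deriving "aacc": ["S"]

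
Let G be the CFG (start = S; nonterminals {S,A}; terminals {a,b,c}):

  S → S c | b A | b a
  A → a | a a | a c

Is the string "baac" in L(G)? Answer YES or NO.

Convert to CNF:
  S -> S T1 | T2 A | T2 T0
  A -> T0 T0 | T0 T1 | a
  T0 -> a
  T1 -> c
  T2 -> b

CYK table (by increasing span):
  T[0,0] 'b' = {T2}  orig:{}
  T[1,1] 'a' = {A,T0}  orig:{A}
  T[2,2] 'a' = {A,T0}  orig:{A}
  T[3,3] 'c' = {T1}  orig:{}
  T[0,1] 'ba' = {S}
  T[1,2] 'aa' = {A}
  T[2,3] 'ac' = {A}
  T[0,2] 'baa' = {S}
  T[1,3] 'aac' = ∅
  T[0,3] 'baac' = {S}

S ∈ T[0,3] ⇒ YES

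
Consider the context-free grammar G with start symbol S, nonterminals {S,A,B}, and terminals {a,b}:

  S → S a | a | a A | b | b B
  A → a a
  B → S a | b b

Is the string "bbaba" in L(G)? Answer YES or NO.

Convert to CNF:
  S -> S T0 | T0 A | T1 B | a | b
  A -> T0 T0
  B -> S T0 | T1 T1
  T0 -> a
  T1 -> b

Fill CYK table bottom-up:
  T[0,0] 'b' = {S,T1}  orig:{S}
  T[1,1] 'b' = {S,T1}  orig:{S}
  T[2,2] 'a' = {S,T0}  orig:{S}
  T[3,3] 'b' = {S,T1}  orig:{S}
  T[4,4] 'a' = {S,T0}  orig:{S}
  T[0,1] 'bb' = {B}
  T[1,2] 'ba' = {B,S}
  T[2,3] 'ab' = ∅
  T[3,4] 'ba' = {B,S}
  T[0,2] 'bba' = {S}
  T[1,3] 'bab' = ∅
  T[2,4] 'aba' = ∅
  T[0,3] 'bbab' = ∅
  T[1,4] 'baba' = ∅
  T[0,4] 'bbaba' = ∅

S ∉ T[0,4] ⇒ NO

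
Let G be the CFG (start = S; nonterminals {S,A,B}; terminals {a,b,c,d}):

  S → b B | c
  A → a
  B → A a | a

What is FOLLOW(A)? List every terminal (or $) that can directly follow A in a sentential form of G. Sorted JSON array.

FIRST sets, iterate to fixpoint:
pass 1:
  A via A→a: +{a}
  B via B→A a: +{a}
  S via S→b B: +{b}
  S via S→c: +{c}
  FIRST(S)={b,c}  FIRST(A)={a}  FIRST(B)={a}
pass 2: (no change)
  FIRST(S)={b,c}  FIRST(A)={a}  FIRST(B)={a}

FOLLOW sets:
seed FOLLOW(S) with $
[1]
  B→A a: FOLLOW(A) ⊇ FIRST(a) = {a}; new: +{a}
  S→b B: FOLLOW(B) ⊇ FOLLOW(S) ⊇ {$}; new: +{$}
  FOLLOW[S]={$}  FOLLOW[A]={a}  FOLLOW[B]={$}
[2] done
  FOLLOW[S]={$}  FOLLOW[A]={a}  FOLLOW[B]={$}

FOLLOW(A) = ["a"]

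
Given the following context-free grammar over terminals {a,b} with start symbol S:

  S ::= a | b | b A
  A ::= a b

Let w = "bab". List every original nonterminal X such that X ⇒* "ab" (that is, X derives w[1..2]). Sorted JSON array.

CNF form of G:
  S -> T1 A | a | b
  A -> T0 T1
  T0 -> a
  T1 -> b

CYK table (by increasing span) (cells [i..j] with 1 ≤ i ≤ j ≤ 2 only):
  cell(1,1) a: {S,T0}  orig:{S}
  cell(2,2) b: {S,T1}  orig:{S}
  cell(1,2) ab: {A}

Original NTs in T[1,2] deriving "ab": ["A"]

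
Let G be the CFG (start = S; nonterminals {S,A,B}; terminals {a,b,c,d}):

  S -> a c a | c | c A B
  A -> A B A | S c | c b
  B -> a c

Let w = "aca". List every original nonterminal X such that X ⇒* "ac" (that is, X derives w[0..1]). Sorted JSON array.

Convert to CNF:
  S -> T0 X5 | T2 X4 | c
  A -> A X3 | S T0 | T0 T1
  B -> T2 T0
  T0 -> c
  T1 -> b
  T2 -> a
  X3 -> B A
  X4 -> T0 T2
  X5 -> A B

Fill CYK table bottom-up — only the sub-triangle for w[0..1]:
  T[0,0] 'a' = {T2}  orig:{}
  T[1,1] 'c' = {S,T0}  orig:{S}
  T[0,1] 'ac' = {B}

Original NTs in T[0,1] deriving "ac": ["B"]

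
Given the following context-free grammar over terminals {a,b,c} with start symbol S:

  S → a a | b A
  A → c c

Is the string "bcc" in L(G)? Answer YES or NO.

CNF form of G:
  S -> T1 T1 | T2 A
  A -> T0 T0
  T0 -> c
  T1 -> a
  T2 -> b

Fill CYK table bottom-up:
  cell(0,0) b: {T2}  orig:{}
  cell(1,1) c: {T0}  orig:{}
  cell(2,2) c: {T0}  orig:{}
  cell(0,1) bc: ∅
  cell(1,2) cc: {A}
  cell(0,2) bcc: {S}

S ∈ T[0,2] ⇒ YES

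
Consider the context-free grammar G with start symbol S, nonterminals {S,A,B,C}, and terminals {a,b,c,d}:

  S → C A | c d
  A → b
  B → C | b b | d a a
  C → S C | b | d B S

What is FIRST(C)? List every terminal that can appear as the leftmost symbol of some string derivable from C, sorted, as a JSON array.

FIRST iteration:
round 1:
  A via A→b: +{b}
  B via B→b b: +{b}
  B via B→d a a: +{d}
  C via C→b: +{b}
  C via C→d B S: +{d}
  S via S→C A: +{b,d}
  S via S→c d: +{c}
  FIRST[S]={b,c,d}  FIRST[A]={b}  FIRST[B]={b,d}  FIRST[C]={b,d}
round 2:
  C via C→S C: +{c}
  FIRST[S]={b,c,d}  FIRST[A]={b}  FIRST[B]={b,d}  FIRST[C]={b,c,d}
round 3:
  B via B→C: +{c}
  FIRST[S]={b,c,d}  FIRST[A]={b}  FIRST[B]={b,c,d}  FIRST[C]={b,c,d}
round 4: — fixpoint
  FIRST[S]={b,c,d}  FIRST[A]={b}  FIRST[B]={b,c,d}  FIRST[C]={b,c,d}

FIRST(C) = ["b", "c", "d"]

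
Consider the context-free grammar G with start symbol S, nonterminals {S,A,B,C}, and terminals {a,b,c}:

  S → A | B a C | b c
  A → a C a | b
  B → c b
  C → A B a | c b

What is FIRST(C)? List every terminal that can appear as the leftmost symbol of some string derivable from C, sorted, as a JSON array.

FIRST iteration:
iter 1:
  A via A→a C a: +{a}
  A via A→b: +{b}
  B via B→c b: +{c}
  C via C→A B a: +{a,b}
  C via C→c b: +{c}
  S via S→A: +{a,b}
  S via S→B a C: +{c}
  FIRST[S]={a,b,c}  FIRST[A]={a,b}  FIRST[B]={c}  FIRST[C]={a,b,c}
iter 2: — fixpoint
  FIRST[S]={a,b,c}  FIRST[A]={a,b}  FIRST[B]={c}  FIRST[C]={a,b,c}

FIRST(C) = ["a", "b", "c"]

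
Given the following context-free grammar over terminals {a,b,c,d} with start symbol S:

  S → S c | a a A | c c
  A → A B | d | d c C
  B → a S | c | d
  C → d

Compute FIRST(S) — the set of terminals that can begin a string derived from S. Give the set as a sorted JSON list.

FIRST iteration:
pass 1:
  A via A→d: +{d}
  B via B→a S: +{a}
  B via B→c: +{c}
  B via B→d: +{d}
  C via C→d: +{d}
  S via S→a a A: +{a}
  S via S→c c: +{c}
  FIRST[S]={a,c}  FIRST[A]={d}  FIRST[B]={a,c,d}  FIRST[C]={d}
pass 2: done
  FIRST[S]={a,c}  FIRST[A]={d}  FIRST[B]={a,c,d}  FIRST[C]={d}

FIRST(S) = ["a", "c"]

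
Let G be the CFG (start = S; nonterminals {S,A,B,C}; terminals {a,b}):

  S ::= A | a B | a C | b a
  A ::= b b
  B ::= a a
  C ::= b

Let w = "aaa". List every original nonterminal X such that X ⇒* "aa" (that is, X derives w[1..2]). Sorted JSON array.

CNF form of G:
  S -> T0 T0 | T0 T1 | T1 B | T1 C
  A -> T0 T0
  B -> T1 T1
  C -> b
  T0 -> b
  T1 -> a

Fill CYK table bottom-up, restricted to cells inside w[1..2]:
  cell(1,1) a: {T1}  orig:{}
  cell(2,2) a: {T1}  orig:{}
  cell(1,2) aa: {B}

Original NTs in T[1,2] deriving "aa": ["B"]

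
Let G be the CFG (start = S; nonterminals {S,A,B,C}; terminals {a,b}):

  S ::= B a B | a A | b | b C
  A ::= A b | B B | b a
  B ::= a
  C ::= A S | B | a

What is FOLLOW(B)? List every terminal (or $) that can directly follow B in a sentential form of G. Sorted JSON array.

FIRST sets, iterate to fixpoint:
[1]
  A via A→b a: +{b}
  B via B→a: +{a}
  C via C→A S: +{b}
  C via C→B: +{a}
  S via S→B a B: +{a}
  S via S→b: +{b}
  FIRST(S)={a,b}  FIRST(A)={b}  FIRST(B)={a}  FIRST(C)={a,b}
[2]
  A via A→B B: +{a}
  FIRST(S)={a,b}  FIRST(A)={a,b}  FIRST(B)={a}  FIRST(C)={a,b}
[3] — fixpoint
  FIRST(S)={a,b}  FIRST(A)={a,b}  FIRST(B)={a}  FIRST(C)={a,b}

FOLLOW iteration:
FOLLOW(S) := {$}
[1]
  A→A b: FOLLOW(A) ⊇ FIRST(b) = {b}; new: +{b}
  A→B B: FOLLOW(B) ⊇ FIRST(B) = {a}; new: +{a}
  A→B B: FOLLOW(B) ⊇ FOLLOW(A) ⊇ {b}; new: +{b}
  C→A S: FOLLOW(A) ⊇ FIRST(S) = {a,b}; new: +{a}
  S→B a B: FOLLOW(B) ⊇ FOLLOW(S) ⊇ {$}; new: +{$}
  S→a A: FOLLOW(A) ⊇ FOLLOW(S) ⊇ {$}; new: +{$}
  S→b C: FOLLOW(C) ⊇ FOLLOW(S) ⊇ {$}; new: +{$}
  FOLLOW[S]={$}  FOLLOW[A]={$,a,b}  FOLLOW[B]={$,a,b}  FOLLOW[C]={$}
[2] (no change)
  FOLLOW[S]={$}  FOLLOW[A]={$,a,b}  FOLLOW[B]={$,a,b}  FOLLOW[C]={$}

FOLLOW(B) = ["$", "a", "b"]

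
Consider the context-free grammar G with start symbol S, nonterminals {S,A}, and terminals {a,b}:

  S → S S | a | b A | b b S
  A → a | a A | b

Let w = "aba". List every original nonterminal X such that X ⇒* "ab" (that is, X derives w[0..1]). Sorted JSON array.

CNF form of G:
  S -> S S | T1 A | T1 X2 | a
  A -> T0 A | a | b
  T0 -> a
  T1 -> b
  X2 -> T1 S

CYK fill, restricted to cells inside w[0..1]:
  T[0,0] 'a' = {A,S,T0}  orig:{A,S}
  T[1,1] 'b' = {A,T1}  orig:{A}
  T[0,1] 'ab' = {A}

Original NTs in T[0,1] deriving "ab": ["A"]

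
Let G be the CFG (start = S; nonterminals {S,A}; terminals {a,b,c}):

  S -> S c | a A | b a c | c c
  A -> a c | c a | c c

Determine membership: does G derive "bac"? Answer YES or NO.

CNF form of G:
  S -> S T1 | T0 A | T1 T1 | T2 X3
  A -> T0 T1 | T1 T0 | T1 T1
  T0 -> a
  T1 -> c
  T2 -> b
  X3 -> T0 T1

CYK table (by increasing span):
  T[0,0] 'b' = {T2}  orig:{}
  T[1,1] 'a' = {T0}  orig:{}
  T[2,2] 'c' = {T1}  orig:{}
  T[0,1] 'ba' = ∅
  T[1,2] 'ac' = {A,X3}  orig:{A}
  T[0,2] 'bac' = {S}

S ∈ T[0,2] ⇒ YES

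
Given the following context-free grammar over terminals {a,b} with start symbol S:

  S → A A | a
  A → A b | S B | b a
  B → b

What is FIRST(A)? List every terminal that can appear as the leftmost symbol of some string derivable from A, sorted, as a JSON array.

FIRST iteration:
pass 1:
  A via A→b a: +{b}
  B via B→b: +{b}
  S via S→A A: +{b}
  S via S→a: +{a}
  FIRST(S)={a,b}  FIRST(A)={b}  FIRST(B)={b}
pass 2:
  A via A→S B: +{a}
  FIRST(S)={a,b}  FIRST(A)={a,b}  FIRST(B)={b}
pass 3: (no change)
  FIRST(S)={a,b}  FIRST(A)={a,b}  FIRST(B)={b}

FIRST(A) = ["a", "b"]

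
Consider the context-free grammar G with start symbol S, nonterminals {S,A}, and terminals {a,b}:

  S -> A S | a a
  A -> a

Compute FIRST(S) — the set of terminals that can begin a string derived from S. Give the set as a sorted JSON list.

FIRST iteration:
round 1:
  A via A→a: +{a}
  S via S→A S: +{a}
  S: {a}  A: {a}
round 2: (no change)
  S: {a}  A: {a}

FIRST(S) = ["a"]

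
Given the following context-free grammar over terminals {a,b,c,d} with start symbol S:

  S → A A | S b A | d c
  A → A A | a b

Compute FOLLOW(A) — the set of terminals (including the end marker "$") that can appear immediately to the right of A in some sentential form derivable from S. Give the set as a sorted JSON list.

FIRST iteration:
[1]
  A via A→a b: +{a}
  S via S→A A: +{a}
  S via S→d c: +{d}
  FIRST[S]={a,d}  FIRST[A]={a}
[2] done
  FIRST[S]={a,d}  FIRST[A]={a}

FOLLOW sets:
FOLLOW(S) := {$}
round 1:
  A→A A: FOLLOW(A) ⊇ FIRST(A) = {a}; new: +{a}
  S→A A: FOLLOW(A) ⊇ FOLLOW(S) ⊇ {$}; new: +{$}
  S→S b A: FOLLOW(S) ⊇ FIRST(b) = {b}; new: +{b}
  S→S b A: FOLLOW(A) ⊇ FOLLOW(S) ⊇ {$,b}; new: +{b}
  FOLLOW[S]={$,b}  FOLLOW[A]={$,a,b}
round 2: done
  FOLLOW[S]={$,b}  FOLLOW[A]={$,a,b}

FOLLOW(A) = ["$", "a", "b"]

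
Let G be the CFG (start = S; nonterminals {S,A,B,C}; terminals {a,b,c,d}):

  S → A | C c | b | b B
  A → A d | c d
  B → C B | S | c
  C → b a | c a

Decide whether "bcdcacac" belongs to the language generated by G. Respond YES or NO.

Convert to CNF:
  S -> A T0 | C T1 | T1 T0 | T2 B | b
  A -> A T0 | T1 T0
  B -> A T0 | C B | C T1 | T1 T0 | T2 B | b | c
  C -> T1 T3 | T2 T3
  T0 -> d
  T1 -> c
  T2 -> b
  T3 -> a

CYK table (by increasing span):
  T[0,0] 'b' = {B,S,T2}  orig:{B,S}
  T[1,1] 'c' = {B,T1}  orig:{B}
  T[2,2] 'd' = {T0}  orig:{}
  T[3,3] 'c' = {B,T1}  orig:{B}
  T[4,4] 'a' = {T3}  orig:{}
  T[5,5] 'c' = {B,T1}  orig:{B}
  T[6,6] 'a' = {T3}  orig:{}
  T[7,7] 'c' = {B,T1}  orig:{B}
  T[0,1] 'bc' = {B,S}
  T[1,2] 'cd' = {A,B,S}
  T[2,3] 'dc' = ∅
  T[3,4] 'ca' = {C}
  T[4,5] 'ac' = ∅
  T[5,6] 'ca' = {C}
  T[6,7] 'ac' = ∅
  T[0,2] 'bcd' = {B,S}
  T[1,3] 'cdc' = ∅
  T[2,4] 'dca' = ∅
  T[3,5] 'cac' = {B,S}
  T[4,6] 'aca' = ∅
  T[5,7] 'cac' = {B,S}
  T[0,3] 'bcdc' = ∅
  T[1,4] 'cdca' = ∅
  T[2,5] 'dcac' = ∅
  T[3,6] 'caca' = ∅
  T[4,7] 'acac' = ∅
  T[0,4] 'bcdca' = ∅
  T[1,5] 'cdcac' = ∅
  T[2,6] 'dcaca' = ∅
  T[3,7] 'cacac' = {B}
  T[0,5] 'bcdcac' = ∅
  T[1,6] 'cdcaca' = ∅
  T[2,7] 'dcacac' = ∅
  T[0,6] 'bcdcaca' = ∅
  T[1,7] 'cdcacac' = ∅
  T[0,7] 'bcdcacac' = ∅

S ∉ T[0,7] ⇒ NO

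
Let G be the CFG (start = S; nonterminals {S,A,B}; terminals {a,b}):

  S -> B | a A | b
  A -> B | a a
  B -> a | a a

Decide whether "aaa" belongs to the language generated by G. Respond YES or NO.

Convert to CNF:
  S -> T0 A | T0 T0 | a | b
  A -> T0 T0 | a
  B -> T0 T0 | a
  T0 -> a

Fill CYK table bottom-up:
  cell(0,0) a: {A,B,S,T0}  orig:{A,B,S}
  cell(1,1) a: {A,B,S,T0}  orig:{A,B,S}
  cell(2,2) a: {A,B,S,T0}  orig:{A,B,S}
  cell(0,1) aa: {A,B,S}
  cell(1,2) aa: {A,B,S}
  cell(0,2) aaa: {S}

S ∈ T[0,2] ⇒ YES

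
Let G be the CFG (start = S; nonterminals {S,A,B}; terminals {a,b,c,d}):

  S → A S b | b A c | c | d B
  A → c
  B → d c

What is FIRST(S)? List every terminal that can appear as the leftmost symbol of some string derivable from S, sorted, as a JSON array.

FIRST iteration:
round 1:
  A via A→c: +{c}
  B via B→d c: +{d}
  S via S→A S b: +{c}
  S via S→b A c: +{b}
  S via S→d B: +{d}
  FIRST(S)={b,c,d}  FIRST(A)={c}  FIRST(B)={d}
round 2: (no change)
  FIRST(S)={b,c,d}  FIRST(A)={c}  FIRST(B)={d}

FIRST(S) = ["b", "c", "d"]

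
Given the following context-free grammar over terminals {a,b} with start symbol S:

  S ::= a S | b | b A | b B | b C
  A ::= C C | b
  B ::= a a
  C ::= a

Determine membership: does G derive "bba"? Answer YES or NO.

Convert to CNF:
  S -> T0 S | T1 A | T1 B | T1 C | b
  A -> C C | b
  B -> T0 T0
  C -> a
  T0 -> a
  T1 -> b

CYK fill:
  cell(0,0) b: {A,S,T1}  orig:{A,S}
  cell(1,1) b: {A,S,T1}  orig:{A,S}
  cell(2,2) a: {C,T0}  orig:{C}
  cell(0,1) bb: {S}
  cell(1,2) ba: {S}
  cell(0,2) bba: ∅

S ∉ T[0,2] ⇒ NO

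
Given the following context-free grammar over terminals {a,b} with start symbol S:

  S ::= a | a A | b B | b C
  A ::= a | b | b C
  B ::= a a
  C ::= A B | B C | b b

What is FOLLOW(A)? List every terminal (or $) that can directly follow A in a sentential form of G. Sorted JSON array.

FIRST iteration:
round 1:
  A via A→a: +{a}
  A via A→b: +{b}
  B via B→a a: +{a}
  C via C→A B: +{a,b}
  S via S→a: +{a}
  S via S→b B: +{b}
  FIRST[S]={a,b}  FIRST[A]={a,b}  FIRST[B]={a}  FIRST[C]={a,b}
round 2: done
  FIRST[S]={a,b}  FIRST[A]={a,b}  FIRST[B]={a}  FIRST[C]={a,b}

Compute FOLLOW by fixpoint:
initialize: $ ∈ FOLLOW(S)
[1]
  C→A B: FOLLOW(A) ⊇ FIRST(B) = {a}; new: +{a}
  C→B C: FOLLOW(B) ⊇ FIRST(C) = {a,b}; new: +{a,b}
  S→a A: FOLLOW(A) ⊇ FOLLOW(S) ⊇ {$}; new: +{$}
  S→b B: FOLLOW(B) ⊇ FOLLOW(S) ⊇ {$}; new: +{$}
  S→b C: FOLLOW(C) ⊇ FOLLOW(S) ⊇ {$}; new: +{$}
  S: {$}  A: {$,a}  B: {$,a,b}  C: {$}
[2]
  A→b C: FOLLOW(C) ⊇ FOLLOW(A) ⊇ {$,a}; new: +{a}
  S: {$}  A: {$,a}  B: {$,a,b}  C: {$,a}
[3] — fixpoint
  S: {$}  A: {$,a}  B: {$,a,b}  C: {$,a}

FOLLOW(A) = ["$", "a"]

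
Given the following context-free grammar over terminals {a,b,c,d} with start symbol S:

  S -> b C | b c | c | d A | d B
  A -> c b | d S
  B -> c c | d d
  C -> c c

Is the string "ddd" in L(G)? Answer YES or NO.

Convert to CNF:
  S -> T1 C | T1 T0 | T2 A | T2 B | c
  A -> T0 T1 | T2 S
  B -> T0 T0 | T2 T2
  C -> T0 T0
  T0 -> c
  T1 -> b
  T2 -> d

CYK fill:
  cell(0,0) d: {T2}  orig:{}
  cell(1,1) d: {T2}  orig:{}
  cell(2,2) d: {T2}  orig:{}
  cell(0,1) dd: {B}
  cell(1,2) dd: {B}
  cell(0,2) ddd: {S}

S ∈ T[0,2] ⇒ YES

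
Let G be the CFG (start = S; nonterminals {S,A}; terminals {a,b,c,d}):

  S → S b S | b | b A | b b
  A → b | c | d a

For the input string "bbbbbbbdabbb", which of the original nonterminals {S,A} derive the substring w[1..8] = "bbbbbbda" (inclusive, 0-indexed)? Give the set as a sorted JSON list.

Convert to CNF:
  S -> S X3 | T2 A | T2 T2 | b
  A -> T0 T1 | b | c
  T0 -> d
  T1 -> a
  T2 -> b
  X3 -> T2 S

CYK fill — only the sub-triangle for w[1..8]:
  [1..1]={A,S,T2}  "b"  orig:{A,S}
  [2..2]={A,S,T2}  "b"  orig:{A,S}
  [3..3]={A,S,T2}  "b"  orig:{A,S}
  [4..4]={A,S,T2}  "b"  orig:{A,S}
  [5..5]={A,S,T2}  "b"  orig:{A,S}
  [6..6]={A,S,T2}  "b"  orig:{A,S}
  [7..7]={T0}  "d"  orig:{}
  [8..8]={T1}  "a"  orig:{}
  [1..2]={S,X3}  "bb"  orig:{S}
  [2..3]={S,X3}  "bb"  orig:{S}
  [3..4]={S,X3}  "bb"  orig:{S}
  [4..5]={S,X3}  "bb"  orig:{S}
  [5..6]={S,X3}  "bb"  orig:{S}
  [6..7]=∅  "bd"
  [7..8]={A}  "da"
  [1..3]={S,X3}  "bbb"  orig:{S}
  [2..4]={S,X3}  "bbb"  orig:{S}
  [3..5]={S,X3}  "bbb"  orig:{S}
  [4..6]={S,X3}  "bbb"  orig:{S}
  [5..7]=∅  "bbd"
  [6..8]={S}  "bda"
  [1..4]={S,X3}  "bbbb"  orig:{S}
  [2..5]={S,X3}  "bbbb"  orig:{S}
  [3..6]={S,X3}  "bbbb"  orig:{S}
  [4..7]=∅  "bbbd"
  [5..8]={X3}  "bbda"  orig:{}
  [1..5]={S,X3}  "bbbbb"  orig:{S}
  [2..6]={S,X3}  "bbbbb"  orig:{S}
  [3..7]=∅  "bbbbd"
  [4..8]={S}  "bbbda"
  [1..6]={S,X3}  "bbbbbb"  orig:{S}
  [2..7]=∅  "bbbbbd"
  [3..8]={S,X3}  "bbbbda"  orig:{S}
  [1..7]=∅  "bbbbbbd"
  [2..8]={S,X3}  "bbbbbda"  orig:{S}
  [1..8]={S,X3}  "bbbbbbda"  orig:{S}

Original NTs in T[1,8] deriving "bbbbbbda": ["S"]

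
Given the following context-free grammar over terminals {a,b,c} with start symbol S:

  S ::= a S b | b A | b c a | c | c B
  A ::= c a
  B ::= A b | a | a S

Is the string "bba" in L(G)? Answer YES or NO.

Convert to CNF:
  S -> T0 B | T1 X3 | T2 A | T2 X4 | c
  A -> T0 T1
  B -> A T2 | T1 S | a
  T0 -> c
  T1 -> a
  T2 -> b
  X3 -> S T2
  X4 -> T0 T1

CYK fill:
  [0..0]={T2}  "b"  orig:{}
  [1..1]={T2}  "b"  orig:{}
  [2..2]={B,T1}  "a"  orig:{B}
  [0..1]=∅  "bb"
  [1..2]=∅  "ba"
  [0..2]=∅  "bba"

S ∉ T[0,2] ⇒ NO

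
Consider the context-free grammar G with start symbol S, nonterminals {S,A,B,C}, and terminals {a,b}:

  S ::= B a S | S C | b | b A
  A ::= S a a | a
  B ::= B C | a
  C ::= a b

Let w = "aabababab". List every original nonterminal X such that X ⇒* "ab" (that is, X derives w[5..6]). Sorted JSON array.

CNF form of G:
  S -> B X3 | S C | T1 A | b
  A -> S X2 | a
  B -> B C | a
  C -> T0 T1
  T0 -> a
  T1 -> b
  X2 -> T0 T0
  X3 -> T0 S

CYK table (by increasing span) — only the sub-triangle for w[5..6]:
  [5..5]={A,B,T0}  "a"  orig:{A,B}
  [6..6]={S,T1}  "b"  orig:{S}
  [5..6]={C,X3}  "ab"  orig:{C}

Original NTs in T[5,6] deriving "ab": ["C"]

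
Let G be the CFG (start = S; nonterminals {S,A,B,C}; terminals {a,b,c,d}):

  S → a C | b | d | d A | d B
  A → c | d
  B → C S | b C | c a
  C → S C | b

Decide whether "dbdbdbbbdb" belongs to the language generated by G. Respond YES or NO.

Convert to CNF:
  S -> T2 C | T3 A | T3 B | b | d
  A -> c | d
  B -> C S | T0 C | T1 T2
  C -> S C | b
  T0 -> b
  T1 -> c
  T2 -> a
  T3 -> d

CYK fill:
  cell(0,0) d: {A,S,T3}  orig:{A,S}
  cell(1,1) b: {C,S,T0}  orig:{C,S}
  cell(2,2) d: {A,S,T3}  orig:{A,S}
  cell(3,3) b: {C,S,T0}  orig:{C,S}
  cell(4,4) d: {A,S,T3}  orig:{A,S}
  cell(5,5) b: {C,S,T0}  orig:{C,S}
  cell(6,6) b: {C,S,T0}  orig:{C,S}
  cell(7,7) b: {C,S,T0}  orig:{C,S}
  cell(8,8) d: {A,S,T3}  orig:{A,S}
  cell(9,9) b: {C,S,T0}  orig:{C,S}
  cell(0,1) db: {C}
  cell(1,2) bd: {B}
  cell(2,3) db: {C}
  cell(3,4) bd: {B}
  cell(4,5) db: {C}
  cell(5,6) bb: {B,C}
  cell(6,7) bb: {B,C}
  cell(7,8) bd: {B}
  cell(8,9) db: {C}
  cell(0,2) dbd: {B,S}
  cell(1,3) bdb: {B,C}
  cell(2,4) dbd: {B,S}
  cell(3,5) bdb: {B,C}
  cell(4,6) dbb: {B,C,S}
  cell(5,7) bbb: {B,C}
  cell(6,8) bbd: {B}
  cell(7,9) bdb: {B,C}
  cell(0,3) dbdb: {C,S}
  cell(1,4) bdbd: {B}
  cell(2,5) dbdb: {C,S}
  cell(3,6) bdbb: {B,C}
  cell(4,7) dbbb: {B,C,S}
  cell(5,8) bbbd: {B}
  cell(6,9) bbdb: {B,C}
  cell(0,4) dbdbd: {B,S}
  cell(1,5) bdbdb: {B,C}
  cell(2,6) dbdbb: {B,C,S}
  cell(3,7) bdbbb: {B,C}
  cell(4,8) dbbbd: {B,S}
  cell(5,9) bbbdb: {B,C}
  cell(0,5) dbdbdb: {B,C,S}
  cell(1,6) bdbdbb: {B,C}
  cell(2,7) dbdbbb: {B,C,S}
  cell(3,8) bdbbbd: {B}
  cell(4,9) dbbbdb: {C,S}
  cell(0,6) dbdbdbb: {B,C,S}
  cell(1,7) bdbdbbb: {B,C}
  cell(2,8) dbdbbbd: {B,S}
  cell(3,9) bdbbbdb: {B,C}
  cell(0,7) dbdbdbbb: {B,C,S}
  cell(1,8) bdbdbbbd: {B}
  cell(2,9) dbdbbbdb: {B,C,S}
  cell(0,8) dbdbdbbbd: {B,S}
  cell(1,9) bdbdbbbdb: {B,C}
  cell(0,9) dbdbdbbbdb: {B,C,S}

S ∈ T[0,9] ⇒ YES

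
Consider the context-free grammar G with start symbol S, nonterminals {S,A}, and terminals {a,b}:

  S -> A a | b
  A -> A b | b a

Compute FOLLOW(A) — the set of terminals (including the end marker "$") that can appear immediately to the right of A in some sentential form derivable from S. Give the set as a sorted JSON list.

FIRST sets, iterate to fixpoint:
iter 1:
  A via A→b a: +{b}
  S via S→A a: +{b}
  FIRST[S]={b}  FIRST[A]={b}
iter 2: — fixpoint
  FIRST[S]={b}  FIRST[A]={b}

FOLLOW sets:
FOLLOW(S) := {$}
iter 1:
  A→A b: FOLLOW(A) ⊇ FIRST(b) = {b}; new: +{b}
  S→A a: FOLLOW(A) ⊇ FIRST(a) = {a}; new: +{a}
  FOLLOW[S]={$}  FOLLOW[A]={a,b}
iter 2: — fixpoint
  FOLLOW[S]={$}  FOLLOW[A]={a,b}

FOLLOW(A) = ["a", "b"]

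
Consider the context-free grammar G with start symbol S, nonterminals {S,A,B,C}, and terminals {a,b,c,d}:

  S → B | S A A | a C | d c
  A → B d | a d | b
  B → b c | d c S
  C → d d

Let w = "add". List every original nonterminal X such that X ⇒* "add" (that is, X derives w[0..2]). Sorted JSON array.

CNF form of G:
  S -> S X5 | T0 T3 | T0 X6 | T1 C | T2 T3
  A -> B T0 | T1 T0 | b
  B -> T0 X4 | T2 T3
  C -> T0 T0
  T0 -> d
  T1 -> a
  T2 -> b
  T3 -> c
  X4 -> T3 S
  X5 -> A A
  X6 -> T3 S

CYK fill, restricted to cells inside w[0..2]:
  T[0,0] 'a' = {T1}  orig:{}
  T[1,1] 'd' = {T0}  orig:{}
  T[2,2] 'd' = {T0}  orig:{}
  T[0,1] 'ad' = {A}
  T[1,2] 'dd' = {C}
  T[0,2] 'add' = {S}

Original NTs in T[0,2] deriving "add": ["S"]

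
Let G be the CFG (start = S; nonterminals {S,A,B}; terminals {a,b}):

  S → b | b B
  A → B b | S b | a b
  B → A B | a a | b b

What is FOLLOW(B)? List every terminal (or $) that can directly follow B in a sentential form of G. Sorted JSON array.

FIRST iteration:
round 1:
  A via A→a b: +{a}
  B via B→A B: +{a}
  B via B→b b: +{b}
  S via S→b: +{b}
  FIRST(S)={b}  FIRST(A)={a}  FIRST(B)={a,b}
round 2:
  A via A→B b: +{b}
  FIRST(S)={b}  FIRST(A)={a,b}  FIRST(B)={a,b}
round 3: — fixpoint
  FIRST(S)={b}  FIRST(A)={a,b}  FIRST(B)={a,b}

Compute FOLLOW by fixpoint:
FOLLOW(S) := {$}
[1]
  A→B b: FOLLOW(B) ⊇ FIRST(b) = {b}; new: +{b}
  A→S b: FOLLOW(S) ⊇ FIRST(b) = {b}; new: +{b}
  B→A B: FOLLOW(A) ⊇ FIRST(B) = {a,b}; new: +{a,b}
  S→b B: FOLLOW(B) ⊇ FOLLOW(S) ⊇ {$,b}; new: +{$}
  FOLLOW[S]={$,b}  FOLLOW[A]={a,b}  FOLLOW[B]={$,b}
[2] — fixpoint
  FOLLOW[S]={$,b}  FOLLOW[A]={a,b}  FOLLOW[B]={$,b}

FOLLOW(B) = ["$", "b"]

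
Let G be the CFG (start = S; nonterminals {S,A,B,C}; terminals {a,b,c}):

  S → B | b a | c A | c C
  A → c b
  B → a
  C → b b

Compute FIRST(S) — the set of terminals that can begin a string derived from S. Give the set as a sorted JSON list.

FIRST sets, iterate to fixpoint:
[1]
  A via A→c b: +{c}
  B via B→a: +{a}
  C via C→b b: +{b}
  S via S→B: +{a}
  S via S→b a: +{b}
  S via S→c A: +{c}
  FIRST(S)={a,b,c}  FIRST(A)={c}  FIRST(B)={a}  FIRST(C)={b}
[2] (stable)
  FIRST(S)={a,b,c}  FIRST(A)={c}  FIRST(B)={a}  FIRST(C)={b}

FIRST(S) = ["a", "b", "c"]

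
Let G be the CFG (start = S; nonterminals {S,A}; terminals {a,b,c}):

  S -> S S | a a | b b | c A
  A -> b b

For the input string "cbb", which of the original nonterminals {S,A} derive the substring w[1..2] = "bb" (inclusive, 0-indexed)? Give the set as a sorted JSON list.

CNF form of G:
  S -> S S | T0 T0 | T1 T1 | T2 A
  A -> T0 T0
  T0 -> b
  T1 -> a
  T2 -> c

CYK table (by increasing span) (cells [i..j] with 1 ≤ i ≤ j ≤ 2 only):
  [1..1]={T0}  "b"  orig:{}
  [2..2]={T0}  "b"  orig:{}
  [1..2]={A,S}  "bb"

Original NTs in T[1,2] deriving "bb": ["A", "S"]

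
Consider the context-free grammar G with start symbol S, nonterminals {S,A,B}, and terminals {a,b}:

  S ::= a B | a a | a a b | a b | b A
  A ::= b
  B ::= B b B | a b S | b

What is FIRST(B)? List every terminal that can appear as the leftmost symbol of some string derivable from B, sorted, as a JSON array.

Compute FIRST by fixpoint:
iter 1:
  A via A→b: +{b}
  B via B→a b S: +{a}
  B via B→b: +{b}
  S via S→a B: +{a}
  S via S→b A: +{b}
  S: {a,b}  A: {b}  B: {a,b}
iter 2: (stable)
  S: {a,b}  A: {b}  B: {a,b}

FIRST(B) = ["a", "b"]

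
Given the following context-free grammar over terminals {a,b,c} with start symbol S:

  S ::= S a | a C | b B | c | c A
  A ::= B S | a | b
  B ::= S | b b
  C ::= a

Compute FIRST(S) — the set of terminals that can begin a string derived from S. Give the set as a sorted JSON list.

FIRST iteration:
iter 1:
  A via A→a: +{a}
  A via A→b: +{b}
  B via B→b b: +{b}
  C via C→a: +{a}
  S via S→a C: +{a}
  S via S→b B: +{b}
  S via S→c: +{c}
  S: {a,b,c}  A: {a,b}  B: {b}  C: {a}
iter 2:
  B via B→S: +{a,c}
  S: {a,b,c}  A: {a,b}  B: {a,b,c}  C: {a}
iter 3:
  A via A→B S: +{c}
  S: {a,b,c}  A: {a,b,c}  B: {a,b,c}  C: {a}
iter 4: — fixpoint
  S: {a,b,c}  A: {a,b,c}  B: {a,b,c}  C: {a}

FIRST(S) = ["a", "b", "c"]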